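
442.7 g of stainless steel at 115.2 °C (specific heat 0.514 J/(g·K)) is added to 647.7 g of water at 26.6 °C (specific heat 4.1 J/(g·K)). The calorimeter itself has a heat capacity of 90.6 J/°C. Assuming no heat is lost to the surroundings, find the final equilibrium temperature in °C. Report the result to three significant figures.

Heat lost by stainless steel = heat gained by water + calorimeter.
(442.7)(0.514)(115.2 − T) = [(647.7)(4.1) + 90.6](T − 26.6)
227.5478 (115.2 − T) = 2746.17 (T − 26.6)
26214 − 227.5478 T = 2746.17 T − 73048
99262 = 2973.7178 T
T = 33.38 °C

T_f = 33.4 °C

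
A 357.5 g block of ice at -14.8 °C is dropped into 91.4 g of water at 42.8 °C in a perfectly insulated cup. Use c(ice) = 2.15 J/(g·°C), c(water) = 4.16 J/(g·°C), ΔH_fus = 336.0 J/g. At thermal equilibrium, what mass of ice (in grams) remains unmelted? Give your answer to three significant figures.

m_ice remaining = 343 g

Heat to warm all ice to 0 °C: 357.5×2.15×14.8 = 11376 J
Heat released by water cooling to 0 °C: 91.4×4.16×42.8 = 16274 J
16274 J < 11376 + 357.5×336.0 = 131496 J, so not all ice melts; final T = 0 °C.
Heat left for melting: 16274 − 11376 = 4898 J
Mass melted = 4898 / 336.0 = 14.58 g
Ice remaining = 357.5 − 14.58 = 342.92 g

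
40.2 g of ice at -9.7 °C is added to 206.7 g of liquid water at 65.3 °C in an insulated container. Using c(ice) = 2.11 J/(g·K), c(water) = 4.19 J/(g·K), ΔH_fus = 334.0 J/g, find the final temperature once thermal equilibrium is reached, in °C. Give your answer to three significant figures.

Heat to bring ice to 0 °C and melt it: q₁ = 40.2×2.11×9.7 + 40.2×334.0 = 14250 J
Heat the water can supply cooling to 0 °C: 206.7×4.19×65.3 = 56554.6 J > q₁, so all ice melts.
Energy balance: 206.7×4.19×(65.3 − T) = 14250 + 40.2×4.19×(T − 0)
866.073(65.3 − T) = 14250 + 168.438 T
56554.6 − 14250 = 1034.511 T
T = 42304.6 / 1034.511 = 40.89 °C

T_f = 40.9 °C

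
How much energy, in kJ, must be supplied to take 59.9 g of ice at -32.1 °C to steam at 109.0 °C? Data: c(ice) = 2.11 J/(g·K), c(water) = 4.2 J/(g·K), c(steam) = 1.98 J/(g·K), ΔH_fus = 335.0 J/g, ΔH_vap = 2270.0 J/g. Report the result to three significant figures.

q = 186 kJ

q1 (heat ice -32.1→0.0 °C): 59.9 × 2.11 × 32.1 = 4057 J
q2 (melt at 0 °C): 59.9 × 335.0 = 20067 J
q3 (heat water 0.0→100.0 °C): 59.9 × 4.2 × 100.0 = 25158 J
q4 (vaporize at 100 °C): 59.9 × 2270.0 = 135973 J
q5 (heat steam 100.0→109.0 °C): 59.9 × 1.98 × 9.0 = 1067 J
Total: 4057 + 20067 + 25158 + 135973 + 1067 = 186322 J = 186 kJ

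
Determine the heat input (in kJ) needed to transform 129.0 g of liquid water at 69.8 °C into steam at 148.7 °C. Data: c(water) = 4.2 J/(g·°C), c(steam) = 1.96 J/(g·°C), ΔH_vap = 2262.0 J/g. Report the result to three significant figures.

q1 (heat water 69.8→100.0 °C): 129.0 × 4.2 × 30.2 = 16362 J
q2 (vaporize at 100 °C): 129.0 × 2262.0 = 291798 J
q3 (heat steam 100.0→148.7 °C): 129.0 × 1.96 × 48.7 = 12313 J
Total: 16362 + 291798 + 12313 = 320473 J = 320 kJ

q = 320 kJ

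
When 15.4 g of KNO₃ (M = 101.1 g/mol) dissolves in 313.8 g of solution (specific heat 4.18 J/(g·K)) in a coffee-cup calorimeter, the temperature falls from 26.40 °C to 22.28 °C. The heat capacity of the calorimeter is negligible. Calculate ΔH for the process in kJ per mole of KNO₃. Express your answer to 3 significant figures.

|ΔT| = |22.28 − 26.40| = 4.12 °C
|q_surr| = (313.8 × 4.18) × 4.12 = 1311.684 × 4.12 = 5404 J
n(KNO₃) = 15.4 / 101.1 = 0.1523 mol
Temperature fell, so q_rxn = +|q_surr| = 5.404 kJ
ΔH = q_rxn / n = 35.48 kJ/mol

ΔH = 35.5 kJ/mol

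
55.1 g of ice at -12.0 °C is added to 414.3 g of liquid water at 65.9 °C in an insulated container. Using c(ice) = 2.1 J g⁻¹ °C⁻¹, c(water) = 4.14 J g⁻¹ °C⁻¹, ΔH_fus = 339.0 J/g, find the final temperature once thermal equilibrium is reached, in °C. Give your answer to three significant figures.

Heat to bring ice to 0 °C and melt it: q₁ = 55.1×2.1×12.0 + 55.1×339.0 = 20067 J
Heat the water can supply cooling to 0 °C: 414.3×4.14×65.9 = 113032 J > q₁, so all ice melts.
Energy balance: 414.3×4.14×(65.9 − T) = 20067 + 55.1×4.14×(T − 0)
1715.202(65.9 − T) = 20067 + 228.114 T
113032 − 20067 = 1943.316 T
T = 92965 / 1943.316 = 47.84 °C

T_f = 47.8 °C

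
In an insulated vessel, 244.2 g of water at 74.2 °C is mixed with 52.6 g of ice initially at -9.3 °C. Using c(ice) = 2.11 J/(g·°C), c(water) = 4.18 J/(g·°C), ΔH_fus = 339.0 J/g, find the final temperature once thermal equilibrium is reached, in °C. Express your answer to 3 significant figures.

Heat to bring ice to 0 °C and melt it: q₁ = 52.6×2.11×9.3 + 52.6×339.0 = 18864 J
Heat the water can supply cooling to 0 °C: 244.2×4.18×74.2 = 75740.1 J > q₁, so all ice melts.
Energy balance: 244.2×4.18×(74.2 − T) = 18864 + 52.6×4.18×(T − 0)
1020.756(74.2 − T) = 18864 + 219.868 T
75740.1 − 18864 = 1240.624 T
T = 56876.1 / 1240.624 = 45.84 °C

T_f = 45.8 °C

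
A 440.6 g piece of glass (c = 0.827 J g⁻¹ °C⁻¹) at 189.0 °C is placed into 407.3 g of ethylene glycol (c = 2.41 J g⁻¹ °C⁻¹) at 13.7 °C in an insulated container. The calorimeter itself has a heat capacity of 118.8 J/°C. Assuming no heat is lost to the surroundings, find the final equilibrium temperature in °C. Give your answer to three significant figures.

Heat lost by glass = heat gained by ethylene glycol + calorimeter.
(440.6)(0.827)(189.0 − T) = [(407.3)(2.41) + 118.8](T − 13.7)
364.3762 (189.0 − T) = 1100.393 (T − 13.7)
68867 − 364.3762 T = 1100.393 T − 15075
83942 = 1464.7692 T
T = 57.31 °C

T_f = 57.3 °C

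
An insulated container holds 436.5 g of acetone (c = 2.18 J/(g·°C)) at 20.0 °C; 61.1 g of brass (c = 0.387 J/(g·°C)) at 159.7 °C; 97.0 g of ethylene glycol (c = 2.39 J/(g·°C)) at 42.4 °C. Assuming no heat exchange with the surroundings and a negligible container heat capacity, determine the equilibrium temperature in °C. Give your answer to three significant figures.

T_f = 27.0 °C

Σ mᵢcᵢ(T − Tᵢ) = 0  ⇒  T = Σ mᵢcᵢTᵢ / Σ mᵢcᵢ
Σ mᵢcᵢ = 436.5×2.18 + 61.1×0.387 + 97.0×2.39 = 1207.0457
Σ mᵢcᵢTᵢ = 951.57×20.0 + 23.6457×159.7 + 231.83×42.4 = 32637
T = 32637 / 1207.0457 = 27.04 °C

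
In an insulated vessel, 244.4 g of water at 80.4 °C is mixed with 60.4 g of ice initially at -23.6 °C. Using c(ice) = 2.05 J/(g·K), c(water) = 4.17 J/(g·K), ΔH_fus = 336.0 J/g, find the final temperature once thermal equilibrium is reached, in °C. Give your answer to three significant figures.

T_f = 46.2 °C

Heat to bring ice to 0 °C and melt it: q₁ = 60.4×2.05×23.6 + 60.4×336.0 = 23217 J
Heat the water can supply cooling to 0 °C: 244.4×4.17×80.4 = 81939.5 J > q₁, so all ice melts.
Energy balance: 244.4×4.17×(80.4 − T) = 23217 + 60.4×4.17×(T − 0)
1019.148(80.4 − T) = 23217 + 251.868 T
81939.5 − 23217 = 1271.016 T
T = 58722.5 / 1271.016 = 46.20 °C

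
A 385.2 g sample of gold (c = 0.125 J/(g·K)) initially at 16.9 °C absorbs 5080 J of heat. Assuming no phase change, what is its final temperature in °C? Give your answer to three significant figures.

T_f = 122 °C

ΔT = q / (m c) = 5080 / (385.2 × 0.125) = 105.5 °C
T_f = 16.9 + 105.5 = 122.4 °C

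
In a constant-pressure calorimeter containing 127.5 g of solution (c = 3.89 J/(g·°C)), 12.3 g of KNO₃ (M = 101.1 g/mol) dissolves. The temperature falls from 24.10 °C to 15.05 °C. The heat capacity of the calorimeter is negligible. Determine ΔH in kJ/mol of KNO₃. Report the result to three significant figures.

ΔH = 36.9 kJ/mol

|ΔT| = |15.05 − 24.10| = 9.05 °C
|q_surr| = (127.5 × 3.89) × 9.05 = 495.975 × 9.05 = 4489 J
n(KNO₃) = 12.3 / 101.1 = 0.1217 mol
Temperature fell, so q_rxn = +|q_surr| = 4.489 kJ
ΔH = q_rxn / n = 36.89 kJ/mol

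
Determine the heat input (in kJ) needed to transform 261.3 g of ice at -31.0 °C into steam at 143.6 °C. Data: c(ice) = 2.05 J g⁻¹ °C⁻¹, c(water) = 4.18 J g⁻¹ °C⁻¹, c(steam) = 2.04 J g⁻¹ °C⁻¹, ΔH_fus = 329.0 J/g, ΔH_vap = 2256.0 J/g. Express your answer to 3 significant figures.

q1 (heat ice -31.0→0.0 °C): 261.3 × 2.05 × 31.0 = 16606 J
q2 (melt at 0 °C): 261.3 × 329.0 = 85968 J
q3 (heat water 0.0→100.0 °C): 261.3 × 4.18 × 100.0 = 109223 J
q4 (vaporize at 100 °C): 261.3 × 2256.0 = 589493 J
q5 (heat steam 100.0→143.6 °C): 261.3 × 2.04 × 43.6 = 23241 J
Total: 16606 + 85968 + 109223 + 589493 + 23241 = 824531 J = 825 kJ

q = 825 kJ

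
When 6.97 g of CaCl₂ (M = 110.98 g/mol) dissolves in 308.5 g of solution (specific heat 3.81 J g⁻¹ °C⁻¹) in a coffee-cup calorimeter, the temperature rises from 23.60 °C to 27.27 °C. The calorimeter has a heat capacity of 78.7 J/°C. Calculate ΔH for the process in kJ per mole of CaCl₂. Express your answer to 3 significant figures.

|ΔT| = |27.27 − 23.60| = 3.67 °C
|q_surr| = (308.5 × 3.81 + 78.7) × 3.67 = 1254.085 × 3.67 = 4602 J
n(CaCl₂) = 6.97 / 110.98 = 0.06280 mol
Temperature rose, so q_rxn = −|q_surr| = -4.602 kJ
ΔH = q_rxn / n = -73.28 kJ/mol

ΔH = -73.3 kJ/mol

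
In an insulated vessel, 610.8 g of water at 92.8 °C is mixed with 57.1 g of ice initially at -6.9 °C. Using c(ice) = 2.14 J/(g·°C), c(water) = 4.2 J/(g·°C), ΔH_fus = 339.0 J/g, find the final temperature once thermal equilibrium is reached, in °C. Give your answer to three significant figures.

T_f = 77.7 °C

Heat to bring ice to 0 °C and melt it: q₁ = 57.1×2.14×6.9 + 57.1×339.0 = 20200 J
Heat the water can supply cooling to 0 °C: 610.8×4.2×92.8 = 238065 J > q₁, so all ice melts.
Energy balance: 610.8×4.2×(92.8 − T) = 20200 + 57.1×4.2×(T − 0)
2565.36(92.8 − T) = 20200 + 239.82 T
238065 − 20200 = 2805.18 T
T = 217865 / 2805.18 = 77.67 °C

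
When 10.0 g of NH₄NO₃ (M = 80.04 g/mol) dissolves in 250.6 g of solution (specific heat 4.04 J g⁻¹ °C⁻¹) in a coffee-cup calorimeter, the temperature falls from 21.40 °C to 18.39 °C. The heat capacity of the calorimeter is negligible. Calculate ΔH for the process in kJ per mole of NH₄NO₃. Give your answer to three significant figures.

ΔH = 24.4 kJ/mol

|ΔT| = |18.39 − 21.40| = 3.01 °C
|q_surr| = (250.6 × 4.04) × 3.01 = 1012.424 × 3.01 = 3047 J
n(NH₄NO₃) = 10.0 / 80.04 = 0.1249 mol
Temperature fell, so q_rxn = +|q_surr| = 3.047 kJ
ΔH = q_rxn / n = 24.40 kJ/mol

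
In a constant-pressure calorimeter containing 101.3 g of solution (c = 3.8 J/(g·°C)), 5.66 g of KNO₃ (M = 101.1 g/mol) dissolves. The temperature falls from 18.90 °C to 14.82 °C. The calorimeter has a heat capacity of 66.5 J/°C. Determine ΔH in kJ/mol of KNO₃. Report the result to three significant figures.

|ΔT| = |14.82 − 18.90| = 4.08 °C
|q_surr| = (101.3 × 3.8 + 66.5) × 4.08 = 451.44 × 4.08 = 1842 J
n(KNO₃) = 5.66 / 101.1 = 0.05598 mol
Temperature fell, so q_rxn = +|q_surr| = 1.842 kJ
ΔH = q_rxn / n = 32.90 kJ/mol

ΔH = 32.9 kJ/mol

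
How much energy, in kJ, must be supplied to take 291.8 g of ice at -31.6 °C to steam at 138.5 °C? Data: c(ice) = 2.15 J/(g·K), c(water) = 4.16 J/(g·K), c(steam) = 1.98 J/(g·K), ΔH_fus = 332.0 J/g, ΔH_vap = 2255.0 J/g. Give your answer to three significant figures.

q1 (heat ice -31.6→0.0 °C): 291.8 × 2.15 × 31.6 = 19825 J
q2 (melt at 0 °C): 291.8 × 332.0 = 96878 J
q3 (heat water 0.0→100.0 °C): 291.8 × 4.16 × 100.0 = 121389 J
q4 (vaporize at 100 °C): 291.8 × 2255.0 = 658009 J
q5 (heat steam 100.0→138.5 °C): 291.8 × 1.98 × 38.5 = 22244 J
Total: 19825 + 96878 + 121389 + 658009 + 22244 = 918345 J = 918 kJ

q = 918 kJ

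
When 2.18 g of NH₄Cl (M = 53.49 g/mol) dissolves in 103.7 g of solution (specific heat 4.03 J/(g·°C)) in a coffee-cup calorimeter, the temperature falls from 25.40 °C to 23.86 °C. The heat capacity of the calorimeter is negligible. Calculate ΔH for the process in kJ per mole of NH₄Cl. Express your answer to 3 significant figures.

|ΔT| = |23.86 − 25.40| = 1.54 °C
|q_surr| = (103.7 × 4.03) × 1.54 = 417.911 × 1.54 = 643.6 J
n(NH₄Cl) = 2.18 / 53.49 = 0.04076 mol
Temperature fell, so q_rxn = +|q_surr| = 0.6436 kJ
ΔH = q_rxn / n = 15.79 kJ/mol

ΔH = 15.8 kJ/mol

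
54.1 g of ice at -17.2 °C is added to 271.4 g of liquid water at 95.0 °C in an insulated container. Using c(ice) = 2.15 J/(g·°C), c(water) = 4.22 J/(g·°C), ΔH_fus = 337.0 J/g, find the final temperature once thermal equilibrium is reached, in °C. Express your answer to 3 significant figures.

Heat to bring ice to 0 °C and melt it: q₁ = 54.1×2.15×17.2 + 54.1×337.0 = 20232 J
Heat the water can supply cooling to 0 °C: 271.4×4.22×95.0 = 108804 J > q₁, so all ice melts.
Energy balance: 271.4×4.22×(95.0 − T) = 20232 + 54.1×4.22×(T − 0)
1145.308(95.0 − T) = 20232 + 228.302 T
108804 − 20232 = 1373.610 T
T = 88572 / 1373.610 = 64.48 °C

T_f = 64.5 °C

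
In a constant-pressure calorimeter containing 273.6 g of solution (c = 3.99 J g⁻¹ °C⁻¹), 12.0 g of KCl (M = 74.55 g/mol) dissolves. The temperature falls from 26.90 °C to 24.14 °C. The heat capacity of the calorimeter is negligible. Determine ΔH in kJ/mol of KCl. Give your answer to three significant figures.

ΔH = 18.7 kJ/mol

|ΔT| = |24.14 − 26.90| = 2.76 °C
|q_surr| = (273.6 × 3.99) × 2.76 = 1091.664 × 2.76 = 3013 J
n(KCl) = 12.0 / 74.55 = 0.1610 mol
Temperature fell, so q_rxn = +|q_surr| = 3.013 kJ
ΔH = q_rxn / n = 18.71 kJ/mol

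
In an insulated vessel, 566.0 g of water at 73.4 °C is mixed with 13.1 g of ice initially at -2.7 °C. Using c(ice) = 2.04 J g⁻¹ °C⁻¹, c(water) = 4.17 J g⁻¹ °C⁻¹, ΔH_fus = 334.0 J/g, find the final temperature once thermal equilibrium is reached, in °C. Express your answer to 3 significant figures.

Heat to bring ice to 0 °C and melt it: q₁ = 13.1×2.04×2.7 + 13.1×334.0 = 4447.6 J
Heat the water can supply cooling to 0 °C: 566.0×4.17×73.4 = 173240 J > q₁, so all ice melts.
Energy balance: 566.0×4.17×(73.4 − T) = 4447.6 + 13.1×4.17×(T − 0)
2360.22(73.4 − T) = 4447.6 + 54.627 T
173240 − 4447.6 = 2414.847 T
T = 168792.4 / 2414.847 = 69.90 °C

T_f = 69.9 °C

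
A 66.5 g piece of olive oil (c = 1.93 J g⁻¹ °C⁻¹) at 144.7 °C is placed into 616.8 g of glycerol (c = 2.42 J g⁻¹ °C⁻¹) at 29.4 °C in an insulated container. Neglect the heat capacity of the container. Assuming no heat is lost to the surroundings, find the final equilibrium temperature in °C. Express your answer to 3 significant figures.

Heat lost by olive oil = heat gained by glycerol.
(66.5)(1.93)(144.7 − T) = (616.8)(2.42)(T − 29.4)
128.345 (144.7 − T) = 1492.656 (T − 29.4)
18572 − 128.345 T = 1492.656 T − 43884
62456 = 1621.001 T
T = 38.53 °C

T_f = 38.5 °C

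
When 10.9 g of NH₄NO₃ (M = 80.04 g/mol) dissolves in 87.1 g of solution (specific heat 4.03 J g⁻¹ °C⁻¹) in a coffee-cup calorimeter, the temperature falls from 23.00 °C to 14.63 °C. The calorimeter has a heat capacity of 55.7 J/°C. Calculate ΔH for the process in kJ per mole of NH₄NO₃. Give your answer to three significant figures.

|ΔT| = |14.63 − 23.00| = 8.37 °C
|q_surr| = (87.1 × 4.03 + 55.7) × 8.37 = 406.713 × 8.37 = 3404 J
n(NH₄NO₃) = 10.9 / 80.04 = 0.1362 mol
Temperature fell, so q_rxn = +|q_surr| = 3.404 kJ
ΔH = q_rxn / n = 24.99 kJ/mol

ΔH = 25.0 kJ/mol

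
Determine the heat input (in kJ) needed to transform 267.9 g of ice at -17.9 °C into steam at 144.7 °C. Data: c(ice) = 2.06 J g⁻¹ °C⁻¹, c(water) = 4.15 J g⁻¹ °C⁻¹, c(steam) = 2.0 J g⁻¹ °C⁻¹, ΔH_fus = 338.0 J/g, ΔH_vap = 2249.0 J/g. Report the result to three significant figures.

q = 838 kJ

q1 (heat ice -17.9→0.0 °C): 267.9 × 2.06 × 17.9 = 9879 J
q2 (melt at 0 °C): 267.9 × 338.0 = 90550 J
q3 (heat water 0.0→100.0 °C): 267.9 × 4.15 × 100.0 = 111179 J
q4 (vaporize at 100 °C): 267.9 × 2249.0 = 602507 J
q5 (heat steam 100.0→144.7 °C): 267.9 × 2.0 × 44.7 = 23950 J
Total: 9879 + 90550 + 111179 + 602507 + 23950 = 838065 J = 838 kJ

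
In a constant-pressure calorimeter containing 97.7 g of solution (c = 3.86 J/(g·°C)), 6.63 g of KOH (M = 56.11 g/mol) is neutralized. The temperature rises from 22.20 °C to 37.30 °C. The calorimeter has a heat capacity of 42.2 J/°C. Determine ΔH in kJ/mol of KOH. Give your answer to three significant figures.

|ΔT| = |37.30 − 22.20| = 15.10 °C
|q_surr| = (97.7 × 3.86 + 42.2) × 15.10 = 419.322 × 15.10 = 6332 J
n(KOH) = 6.63 / 56.11 = 0.1182 mol
Temperature rose, so q_rxn = −|q_surr| = -6.332 kJ
ΔH = q_rxn / n = -53.57 kJ/mol

ΔH = -53.6 kJ/mol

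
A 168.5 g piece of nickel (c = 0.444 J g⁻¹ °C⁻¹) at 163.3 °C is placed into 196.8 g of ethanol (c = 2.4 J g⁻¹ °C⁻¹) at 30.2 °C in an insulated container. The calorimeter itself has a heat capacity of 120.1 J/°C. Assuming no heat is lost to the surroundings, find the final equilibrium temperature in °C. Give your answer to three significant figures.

T_f = 45.1 °C

Heat lost by nickel = heat gained by ethanol + calorimeter.
(168.5)(0.444)(163.3 − T) = [(196.8)(2.4) + 120.1](T − 30.2)
74.814 (163.3 − T) = 592.42 (T − 30.2)
12217 − 74.814 T = 592.42 T − 17891
30108 = 667.234 T
T = 45.12 °C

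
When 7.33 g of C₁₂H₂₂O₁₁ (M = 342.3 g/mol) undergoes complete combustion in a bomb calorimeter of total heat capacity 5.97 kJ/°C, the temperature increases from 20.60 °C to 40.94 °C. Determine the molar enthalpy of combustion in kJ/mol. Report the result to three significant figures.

ΔH = -5670 kJ/mol

ΔT = 40.94 − 20.60 = 20.34 °C
q_cal = C_cal × ΔT = 5.97 × 20.34 = 121.4298 kJ
n = 7.33 / 342.3 = 0.02141 mol
q_rxn = −q_cal = -121.4298 kJ
ΔH = -121.4298 / 0.02141 = -5672 kJ/mol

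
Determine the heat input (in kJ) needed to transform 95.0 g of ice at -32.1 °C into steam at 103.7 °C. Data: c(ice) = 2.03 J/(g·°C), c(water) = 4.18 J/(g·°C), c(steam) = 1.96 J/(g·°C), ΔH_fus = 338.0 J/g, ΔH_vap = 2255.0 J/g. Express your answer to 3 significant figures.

q = 293 kJ

q1 (heat ice -32.1→0.0 °C): 95.0 × 2.03 × 32.1 = 6190 J
q2 (melt at 0 °C): 95.0 × 338.0 = 32110 J
q3 (heat water 0.0→100.0 °C): 95.0 × 4.18 × 100.0 = 39710 J
q4 (vaporize at 100 °C): 95.0 × 2255.0 = 214225 J
q5 (heat steam 100.0→103.7 °C): 95.0 × 1.96 × 3.7 = 689 J
Total: 6190 + 32110 + 39710 + 214225 + 689 = 292924 J = 293 kJ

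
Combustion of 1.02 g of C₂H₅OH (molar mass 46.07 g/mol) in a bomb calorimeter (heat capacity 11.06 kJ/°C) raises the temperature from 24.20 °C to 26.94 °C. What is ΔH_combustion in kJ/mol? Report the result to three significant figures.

ΔH = -1370 kJ/mol

ΔT = 26.94 − 24.20 = 2.74 °C
q_cal = C_cal × ΔT = 11.06 × 2.74 = 30.3044 kJ
n = 1.02 / 46.07 = 0.02214 mol
q_rxn = −q_cal = -30.3044 kJ
ΔH = -30.3044 / 0.02214 = -1369 kJ/mol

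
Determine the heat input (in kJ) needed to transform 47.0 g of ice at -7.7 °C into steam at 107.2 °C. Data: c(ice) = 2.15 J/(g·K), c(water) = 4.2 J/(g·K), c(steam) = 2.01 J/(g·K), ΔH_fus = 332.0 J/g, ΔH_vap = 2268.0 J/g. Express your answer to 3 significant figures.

q = 143 kJ

q1 (heat ice -7.7→0.0 °C): 47.0 × 2.15 × 7.7 = 778 J
q2 (melt at 0 °C): 47.0 × 332.0 = 15604 J
q3 (heat water 0.0→100.0 °C): 47.0 × 4.2 × 100.0 = 19740 J
q4 (vaporize at 100 °C): 47.0 × 2268.0 = 106596 J
q5 (heat steam 100.0→107.2 °C): 47.0 × 2.01 × 7.2 = 680 J
Total: 778 + 15604 + 19740 + 106596 + 680 = 143398 J = 143 kJ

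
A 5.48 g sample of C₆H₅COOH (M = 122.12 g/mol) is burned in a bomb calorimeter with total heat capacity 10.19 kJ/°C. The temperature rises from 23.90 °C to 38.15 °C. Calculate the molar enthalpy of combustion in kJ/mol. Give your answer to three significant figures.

ΔH = -3240 kJ/mol

ΔT = 38.15 − 23.90 = 14.25 °C
q_cal = C_cal × ΔT = 10.19 × 14.25 = 145.2075 kJ
n = 5.48 / 122.12 = 0.04487 mol
q_rxn = −q_cal = -145.2075 kJ
ΔH = -145.2075 / 0.04487 = -3236 kJ/mol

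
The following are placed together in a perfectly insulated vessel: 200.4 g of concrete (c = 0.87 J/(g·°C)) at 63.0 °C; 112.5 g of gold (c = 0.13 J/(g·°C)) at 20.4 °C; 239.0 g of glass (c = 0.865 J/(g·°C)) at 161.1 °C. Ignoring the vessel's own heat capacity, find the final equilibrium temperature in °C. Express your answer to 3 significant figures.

Σ mᵢcᵢ(T − Tᵢ) = 0  ⇒  T = Σ mᵢcᵢTᵢ / Σ mᵢcᵢ
Σ mᵢcᵢ = 200.4×0.87 + 112.5×0.13 + 239.0×0.865 = 395.708
Σ mᵢcᵢTᵢ = 174.348×63.0 + 14.625×20.4 + 206.735×161.1 = 44587
T = 44587 / 395.708 = 112.7 °C

T_f = 113 °C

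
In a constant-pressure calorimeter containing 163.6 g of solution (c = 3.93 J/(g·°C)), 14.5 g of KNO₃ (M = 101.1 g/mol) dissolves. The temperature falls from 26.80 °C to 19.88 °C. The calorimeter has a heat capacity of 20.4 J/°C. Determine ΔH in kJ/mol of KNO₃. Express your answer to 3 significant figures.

|ΔT| = |19.88 − 26.80| = 6.92 °C
|q_surr| = (163.6 × 3.93 + 20.4) × 6.92 = 663.348 × 6.92 = 4590 J
n(KNO₃) = 14.5 / 101.1 = 0.1434 mol
Temperature fell, so q_rxn = +|q_surr| = 4.590 kJ
ΔH = q_rxn / n = 32.01 kJ/mol

ΔH = 32.0 kJ/mol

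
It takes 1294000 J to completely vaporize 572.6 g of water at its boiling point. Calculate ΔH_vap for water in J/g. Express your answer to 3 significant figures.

ΔH_vap = q / m = 1294000 / 572.6 = 2260 J/g

ΔH_vap = 2260 J/g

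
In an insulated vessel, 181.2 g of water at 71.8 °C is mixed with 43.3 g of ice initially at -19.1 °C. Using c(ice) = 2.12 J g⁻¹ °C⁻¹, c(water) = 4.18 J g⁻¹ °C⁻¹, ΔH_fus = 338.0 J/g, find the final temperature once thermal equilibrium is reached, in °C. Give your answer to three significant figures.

Heat to bring ice to 0 °C and melt it: q₁ = 43.3×2.12×19.1 + 43.3×338.0 = 16389 J
Heat the water can supply cooling to 0 °C: 181.2×4.18×71.8 = 54382.5 J > q₁, so all ice melts.
Energy balance: 181.2×4.18×(71.8 − T) = 16389 + 43.3×4.18×(T − 0)
757.416(71.8 − T) = 16389 + 180.994 T
54382.5 − 16389 = 938.410 T
T = 37993.5 / 938.410 = 40.49 °C

T_f = 40.5 °C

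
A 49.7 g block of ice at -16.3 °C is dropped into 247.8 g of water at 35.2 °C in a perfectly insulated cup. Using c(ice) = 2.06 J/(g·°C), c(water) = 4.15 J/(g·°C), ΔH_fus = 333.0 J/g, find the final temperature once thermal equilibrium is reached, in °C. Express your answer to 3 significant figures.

Heat to bring ice to 0 °C and melt it: q₁ = 49.7×2.06×16.3 + 49.7×333.0 = 18219 J
Heat the water can supply cooling to 0 °C: 247.8×4.15×35.2 = 36198.6 J > q₁, so all ice melts.
Energy balance: 247.8×4.15×(35.2 − T) = 18219 + 49.7×4.15×(T − 0)
1028.37(35.2 − T) = 18219 + 206.255 T
36198.6 − 18219 = 1234.625 T
T = 17979.6 / 1234.625 = 14.56 °C

T_f = 14.6 °C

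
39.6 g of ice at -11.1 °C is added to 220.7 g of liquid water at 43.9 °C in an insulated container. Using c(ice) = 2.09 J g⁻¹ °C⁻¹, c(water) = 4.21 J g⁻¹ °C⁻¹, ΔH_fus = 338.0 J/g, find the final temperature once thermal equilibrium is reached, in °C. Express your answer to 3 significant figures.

Heat to bring ice to 0 °C and melt it: q₁ = 39.6×2.09×11.1 + 39.6×338.0 = 14303 J
Heat the water can supply cooling to 0 °C: 220.7×4.21×43.9 = 40789.6 J > q₁, so all ice melts.
Energy balance: 220.7×4.21×(43.9 − T) = 14303 + 39.6×4.21×(T − 0)
929.147(43.9 − T) = 14303 + 166.716 T
40789.6 − 14303 = 1095.863 T
T = 26486.6 / 1095.863 = 24.17 °C

T_f = 24.2 °C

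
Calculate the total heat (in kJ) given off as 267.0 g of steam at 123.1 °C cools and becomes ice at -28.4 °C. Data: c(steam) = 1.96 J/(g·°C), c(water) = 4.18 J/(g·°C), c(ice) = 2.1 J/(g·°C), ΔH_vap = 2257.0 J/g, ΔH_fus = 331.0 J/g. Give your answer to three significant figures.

q = 831 kJ

q1 (cool steam 123.1→100 °C): 267.0 × 1.96 × 23.1 = 12089 J
q2 (condense at 100 °C): 267.0 × 2257.0 = 602619 J
q3 (cool water 100→0 °C): 267.0 × 4.18 × 100.0 = 111606 J
q4 (freeze at 0 °C): 267.0 × 331.0 = 88377 J
q5 (cool ice 0→-28.4 °C): 267.0 × 2.1 × 28.4 = 15924 J
Total: 12089 + 602619 + 111606 + 88377 + 15924 = 830615 J = 831 kJ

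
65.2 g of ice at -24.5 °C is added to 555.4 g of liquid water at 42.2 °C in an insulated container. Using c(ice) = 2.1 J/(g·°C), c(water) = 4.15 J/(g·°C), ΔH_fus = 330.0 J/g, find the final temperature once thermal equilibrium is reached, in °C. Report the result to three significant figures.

Heat to bring ice to 0 °C and melt it: q₁ = 65.2×2.1×24.5 + 65.2×330.0 = 24871 J
Heat the water can supply cooling to 0 °C: 555.4×4.15×42.2 = 97267.2 J > q₁, so all ice melts.
Energy balance: 555.4×4.15×(42.2 − T) = 24871 + 65.2×4.15×(T − 0)
2304.91(42.2 − T) = 24871 + 270.58 T
97267.2 − 24871 = 2575.49 T
T = 72396.2 / 2575.49 = 28.11 °C

T_f = 28.1 °C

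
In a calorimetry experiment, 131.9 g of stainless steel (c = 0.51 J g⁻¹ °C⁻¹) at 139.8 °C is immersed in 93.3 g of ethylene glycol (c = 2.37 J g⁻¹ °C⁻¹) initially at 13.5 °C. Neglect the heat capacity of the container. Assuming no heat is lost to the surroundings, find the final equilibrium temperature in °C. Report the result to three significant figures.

T_f = 43.0 °C

Heat lost by stainless steel = heat gained by ethylene glycol.
(131.9)(0.51)(139.8 − T) = (93.3)(2.37)(T − 13.5)
67.269 (139.8 − T) = 221.121 (T − 13.5)
9404.2 − 67.269 T = 221.121 T − 2985.1
12389.3 = 288.390 T
T = 42.96 °C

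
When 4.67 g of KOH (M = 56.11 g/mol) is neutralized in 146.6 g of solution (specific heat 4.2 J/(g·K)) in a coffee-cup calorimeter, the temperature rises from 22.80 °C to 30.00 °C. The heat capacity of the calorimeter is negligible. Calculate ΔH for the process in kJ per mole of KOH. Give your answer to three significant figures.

|ΔT| = |30.00 − 22.80| = 7.20 °C
|q_surr| = (146.6 × 4.2) × 7.20 = 615.72 × 7.20 = 4433 J
n(KOH) = 4.67 / 56.11 = 0.08323 mol
Temperature rose, so q_rxn = −|q_surr| = -4.433 kJ
ΔH = q_rxn / n = -53.26 kJ/mol

ΔH = -53.3 kJ/mol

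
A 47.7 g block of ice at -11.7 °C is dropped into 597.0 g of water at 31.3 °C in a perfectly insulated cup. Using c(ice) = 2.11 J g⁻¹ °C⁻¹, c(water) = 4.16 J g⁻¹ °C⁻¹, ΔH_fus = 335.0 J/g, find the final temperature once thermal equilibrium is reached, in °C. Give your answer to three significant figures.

T_f = 22.6 °C

Heat to bring ice to 0 °C and melt it: q₁ = 47.7×2.11×11.7 + 47.7×335.0 = 17157 J
Heat the water can supply cooling to 0 °C: 597.0×4.16×31.3 = 77734.2 J > q₁, so all ice melts.
Energy balance: 597.0×4.16×(31.3 − T) = 17157 + 47.7×4.16×(T − 0)
2483.52(31.3 − T) = 17157 + 198.432 T
77734.2 − 17157 = 2681.952 T
T = 60577.2 / 2681.952 = 22.59 °C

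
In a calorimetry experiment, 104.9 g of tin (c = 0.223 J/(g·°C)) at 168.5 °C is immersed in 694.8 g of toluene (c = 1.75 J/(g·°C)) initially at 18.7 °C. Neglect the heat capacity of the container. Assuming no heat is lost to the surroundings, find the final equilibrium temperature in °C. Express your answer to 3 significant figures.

Heat lost by tin = heat gained by toluene.
(104.9)(0.223)(168.5 − T) = (694.8)(1.75)(T − 18.7)
23.3927 (168.5 − T) = 1215.9 (T − 18.7)
3941.7 − 23.3927 T = 1215.9 T − 22737
26678.7 = 1239.2927 T
T = 21.53 °C

T_f = 21.5 °C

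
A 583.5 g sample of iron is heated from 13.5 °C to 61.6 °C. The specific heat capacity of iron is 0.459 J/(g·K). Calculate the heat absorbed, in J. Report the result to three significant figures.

q = m c ΔT = 583.5 × 0.459 × (61.6 − 13.5)
q = 583.5 × 0.459 × 48.1 = 12880 J

q = 12900 J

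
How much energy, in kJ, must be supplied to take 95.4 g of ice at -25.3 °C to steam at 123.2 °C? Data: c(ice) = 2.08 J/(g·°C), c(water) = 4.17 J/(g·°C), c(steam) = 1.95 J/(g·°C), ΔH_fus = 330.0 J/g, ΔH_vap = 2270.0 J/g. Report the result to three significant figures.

q1 (heat ice -25.3→0.0 °C): 95.4 × 2.08 × 25.3 = 5020 J
q2 (melt at 0 °C): 95.4 × 330.0 = 31482 J
q3 (heat water 0.0→100.0 °C): 95.4 × 4.17 × 100.0 = 39782 J
q4 (vaporize at 100 °C): 95.4 × 2270.0 = 216558 J
q5 (heat steam 100.0→123.2 °C): 95.4 × 1.95 × 23.2 = 4316 J
Total: 5020 + 31482 + 39782 + 216558 + 4316 = 297158 J = 297 kJ

q = 297 kJ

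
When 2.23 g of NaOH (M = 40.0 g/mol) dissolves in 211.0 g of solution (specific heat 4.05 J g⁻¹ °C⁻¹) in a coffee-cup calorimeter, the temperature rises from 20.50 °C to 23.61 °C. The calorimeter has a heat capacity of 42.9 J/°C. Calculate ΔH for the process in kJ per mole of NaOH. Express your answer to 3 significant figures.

|ΔT| = |23.61 − 20.50| = 3.11 °C
|q_surr| = (211.0 × 4.05 + 42.9) × 3.11 = 897.45 × 3.11 = 2791 J
n(NaOH) = 2.23 / 40.0 = 0.05575 mol
Temperature rose, so q_rxn = −|q_surr| = -2.791 kJ
ΔH = q_rxn / n = -50.06 kJ/mol

ΔH = -50.1 kJ/mol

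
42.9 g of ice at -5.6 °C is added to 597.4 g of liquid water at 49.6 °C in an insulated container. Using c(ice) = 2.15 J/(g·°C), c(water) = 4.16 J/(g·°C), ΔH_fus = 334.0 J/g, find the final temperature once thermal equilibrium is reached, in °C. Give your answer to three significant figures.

Heat to bring ice to 0 °C and melt it: q₁ = 42.9×2.15×5.6 + 42.9×334.0 = 14845 J
Heat the water can supply cooling to 0 °C: 597.4×4.16×49.6 = 123265 J > q₁, so all ice melts.
Energy balance: 597.4×4.16×(49.6 − T) = 14845 + 42.9×4.16×(T − 0)
2485.184(49.6 − T) = 14845 + 178.464 T
123265 − 14845 = 2663.648 T
T = 108420 / 2663.648 = 40.70 °C

T_f = 40.7 °C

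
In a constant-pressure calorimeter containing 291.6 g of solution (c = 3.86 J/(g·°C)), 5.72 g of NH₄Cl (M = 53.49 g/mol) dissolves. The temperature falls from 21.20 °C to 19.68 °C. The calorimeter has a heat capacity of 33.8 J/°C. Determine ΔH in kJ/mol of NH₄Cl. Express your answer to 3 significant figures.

ΔH = 16.5 kJ/mol

|ΔT| = |19.68 − 21.20| = 1.52 °C
|q_surr| = (291.6 × 3.86 + 33.8) × 1.52 = 1159.376 × 1.52 = 1762 J
n(NH₄Cl) = 5.72 / 53.49 = 0.1069 mol
Temperature fell, so q_rxn = +|q_surr| = 1.762 kJ
ΔH = q_rxn / n = 16.48 kJ/mol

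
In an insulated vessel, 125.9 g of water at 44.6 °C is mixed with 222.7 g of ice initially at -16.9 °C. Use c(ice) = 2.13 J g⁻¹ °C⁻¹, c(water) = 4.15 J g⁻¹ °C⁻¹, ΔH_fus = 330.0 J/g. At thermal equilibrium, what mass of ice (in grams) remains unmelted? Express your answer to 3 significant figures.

m_ice remaining = 176 g

Heat to warm all ice to 0 °C: 222.7×2.13×16.9 = 8016.5 J
Heat released by water cooling to 0 °C: 125.9×4.15×44.6 = 23303 J
23303 J < 8016.5 + 222.7×330.0 = 81507.5 J, so not all ice melts; final T = 0 °C.
Heat left for melting: 23303 − 8016.5 = 15286.5 J
Mass melted = 15286.5 / 330.0 = 46.32 g
Ice remaining = 222.7 − 46.32 = 176.38 g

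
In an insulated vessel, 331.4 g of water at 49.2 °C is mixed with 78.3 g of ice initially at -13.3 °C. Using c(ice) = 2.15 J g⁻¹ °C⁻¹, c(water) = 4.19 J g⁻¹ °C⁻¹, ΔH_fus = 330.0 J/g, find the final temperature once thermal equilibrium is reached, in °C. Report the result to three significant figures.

T_f = 23.4 °C

Heat to bring ice to 0 °C and melt it: q₁ = 78.3×2.15×13.3 + 78.3×330.0 = 28078 J
Heat the water can supply cooling to 0 °C: 331.4×4.19×49.2 = 68317.4 J > q₁, so all ice melts.
Energy balance: 331.4×4.19×(49.2 − T) = 28078 + 78.3×4.19×(T − 0)
1388.566(49.2 − T) = 28078 + 328.077 T
68317.4 − 28078 = 1716.643 T
T = 40239.4 / 1716.643 = 23.44 °C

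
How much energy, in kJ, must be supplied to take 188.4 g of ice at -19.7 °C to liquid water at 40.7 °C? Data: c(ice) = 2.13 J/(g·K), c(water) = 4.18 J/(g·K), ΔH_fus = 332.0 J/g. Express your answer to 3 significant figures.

q = 103 kJ

q1 (heat ice -19.7→0.0 °C): 188.4 × 2.13 × 19.7 = 7905 J
q2 (melt at 0 °C): 188.4 × 332.0 = 62549 J
q3 (heat water 0.0→40.7 °C): 188.4 × 4.18 × 40.7 = 32052 J
Total: 7905 + 62549 + 32052 = 102506 J = 103 kJ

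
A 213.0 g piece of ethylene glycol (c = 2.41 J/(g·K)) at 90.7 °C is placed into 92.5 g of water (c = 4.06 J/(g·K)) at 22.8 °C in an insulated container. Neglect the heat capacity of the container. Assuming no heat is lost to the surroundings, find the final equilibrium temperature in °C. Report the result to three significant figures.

T_f = 62.0 °C

Heat lost by ethylene glycol = heat gained by water.
(213.0)(2.41)(90.7 − T) = (92.5)(4.06)(T − 22.8)
513.33 (90.7 − T) = 375.55 (T − 22.8)
46559 − 513.33 T = 375.55 T − 8562.5
55121.5 = 888.88 T
T = 62.01 °C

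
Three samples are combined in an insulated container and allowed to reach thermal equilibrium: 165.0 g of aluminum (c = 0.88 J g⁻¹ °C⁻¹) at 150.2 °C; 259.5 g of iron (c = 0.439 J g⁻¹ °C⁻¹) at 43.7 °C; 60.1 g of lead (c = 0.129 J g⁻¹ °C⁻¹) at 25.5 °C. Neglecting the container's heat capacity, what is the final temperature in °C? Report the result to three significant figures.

T_f = 101 °C

Σ mᵢcᵢ(T − Tᵢ) = 0  ⇒  T = Σ mᵢcᵢTᵢ / Σ mᵢcᵢ
Σ mᵢcᵢ = 165.0×0.88 + 259.5×0.439 + 60.1×0.129 = 266.8734
Σ mᵢcᵢTᵢ = 145.2×150.2 + 113.9205×43.7 + 7.7529×25.5 = 26985
T = 26985 / 266.8734 = 101.1 °C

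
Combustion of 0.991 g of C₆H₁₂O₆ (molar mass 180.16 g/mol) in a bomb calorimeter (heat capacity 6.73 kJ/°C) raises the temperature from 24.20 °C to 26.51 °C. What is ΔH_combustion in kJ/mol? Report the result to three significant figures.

ΔH = -2830 kJ/mol

ΔT = 26.51 − 24.20 = 2.31 °C
q_cal = C_cal × ΔT = 6.73 × 2.31 = 15.5463 kJ
n = 0.991 / 180.16 = 0.005501 mol
q_rxn = −q_cal = -15.5463 kJ
ΔH = -15.5463 / 0.005501 = -2826 kJ/mol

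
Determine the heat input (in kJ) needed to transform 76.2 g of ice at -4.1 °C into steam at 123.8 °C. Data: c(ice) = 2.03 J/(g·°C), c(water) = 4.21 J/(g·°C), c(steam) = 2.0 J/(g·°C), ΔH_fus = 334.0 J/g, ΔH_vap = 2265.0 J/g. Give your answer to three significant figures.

q1 (heat ice -4.1→0.0 °C): 76.2 × 2.03 × 4.1 = 634 J
q2 (melt at 0 °C): 76.2 × 334.0 = 25451 J
q3 (heat water 0.0→100.0 °C): 76.2 × 4.21 × 100.0 = 32080 J
q4 (vaporize at 100 °C): 76.2 × 2265.0 = 172593 J
q5 (heat steam 100.0→123.8 °C): 76.2 × 2.0 × 23.8 = 3627 J
Total: 634 + 25451 + 32080 + 172593 + 3627 = 234385 J = 234 kJ

q = 234 kJ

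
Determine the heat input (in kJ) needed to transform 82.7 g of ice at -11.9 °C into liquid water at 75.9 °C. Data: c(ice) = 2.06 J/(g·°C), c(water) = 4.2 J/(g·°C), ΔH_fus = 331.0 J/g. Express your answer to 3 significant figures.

q1 (heat ice -11.9→0.0 °C): 82.7 × 2.06 × 11.9 = 2027 J
q2 (melt at 0 °C): 82.7 × 331.0 = 27374 J
q3 (heat water 0.0→75.9 °C): 82.7 × 4.2 × 75.9 = 26363 J
Total: 2027 + 27374 + 26363 = 55764 J = 55.8 kJ

q = 55.8 kJ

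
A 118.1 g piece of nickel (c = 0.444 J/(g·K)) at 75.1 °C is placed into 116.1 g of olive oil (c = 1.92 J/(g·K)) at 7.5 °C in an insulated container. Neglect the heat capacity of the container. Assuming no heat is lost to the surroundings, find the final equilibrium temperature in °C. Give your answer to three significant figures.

T_f = 20.4 °C

Heat lost by nickel = heat gained by olive oil.
(118.1)(0.444)(75.1 − T) = (116.1)(1.92)(T − 7.5)
52.4364 (75.1 − T) = 222.912 (T − 7.5)
3938.0 − 52.4364 T = 222.912 T − 1671.8
5609.8 = 275.3484 T
T = 20.37 °C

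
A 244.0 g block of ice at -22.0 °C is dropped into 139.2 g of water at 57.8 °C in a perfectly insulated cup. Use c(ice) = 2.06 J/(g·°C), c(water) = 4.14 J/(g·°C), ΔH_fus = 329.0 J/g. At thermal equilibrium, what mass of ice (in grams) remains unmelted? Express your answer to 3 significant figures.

Heat to warm all ice to 0 °C: 244.0×2.06×22.0 = 11058 J
Heat released by water cooling to 0 °C: 139.2×4.14×57.8 = 33309 J
33309 J < 11058 + 244.0×329.0 = 91334 J, so not all ice melts; final T = 0 °C.
Heat left for melting: 33309 − 11058 = 22251 J
Mass melted = 22251 / 329.0 = 67.63 g
Ice remaining = 244.0 − 67.63 = 176.37 g

m_ice remaining = 176 g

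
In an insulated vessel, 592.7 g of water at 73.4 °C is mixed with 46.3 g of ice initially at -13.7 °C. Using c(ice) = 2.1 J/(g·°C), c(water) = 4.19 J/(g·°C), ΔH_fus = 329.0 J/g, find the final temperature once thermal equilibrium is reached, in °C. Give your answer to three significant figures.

T_f = 61.9 °C

Heat to bring ice to 0 °C and melt it: q₁ = 46.3×2.1×13.7 + 46.3×329.0 = 16565 J
Heat the water can supply cooling to 0 °C: 592.7×4.19×73.4 = 182283 J > q₁, so all ice melts.
Energy balance: 592.7×4.19×(73.4 − T) = 16565 + 46.3×4.19×(T − 0)
2483.413(73.4 − T) = 16565 + 193.997 T
182283 − 16565 = 2677.410 T
T = 165718 / 2677.410 = 61.89 °C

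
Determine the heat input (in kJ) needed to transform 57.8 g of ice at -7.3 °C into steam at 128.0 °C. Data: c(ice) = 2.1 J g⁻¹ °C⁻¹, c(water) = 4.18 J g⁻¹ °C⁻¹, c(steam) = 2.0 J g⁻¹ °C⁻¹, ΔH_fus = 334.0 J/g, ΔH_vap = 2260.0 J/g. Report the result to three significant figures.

q = 178 kJ

q1 (heat ice -7.3→0.0 °C): 57.8 × 2.1 × 7.3 = 886 J
q2 (melt at 0 °C): 57.8 × 334.0 = 19305 J
q3 (heat water 0.0→100.0 °C): 57.8 × 4.18 × 100.0 = 24160 J
q4 (vaporize at 100 °C): 57.8 × 2260.0 = 130628 J
q5 (heat steam 100.0→128.0 °C): 57.8 × 2.0 × 28.0 = 3237 J
Total: 886 + 19305 + 24160 + 130628 + 3237 = 178216 J = 178 kJ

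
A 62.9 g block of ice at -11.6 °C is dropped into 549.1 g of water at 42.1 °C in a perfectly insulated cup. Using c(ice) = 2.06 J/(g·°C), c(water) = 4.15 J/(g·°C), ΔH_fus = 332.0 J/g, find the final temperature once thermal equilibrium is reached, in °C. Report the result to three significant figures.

T_f = 29.0 °C

Heat to bring ice to 0 °C and melt it: q₁ = 62.9×2.06×11.6 + 62.9×332.0 = 22386 J
Heat the water can supply cooling to 0 °C: 549.1×4.15×42.1 = 95936.0 J > q₁, so all ice melts.
Energy balance: 549.1×4.15×(42.1 − T) = 22386 + 62.9×4.15×(T − 0)
2278.765(42.1 − T) = 22386 + 261.035 T
95936.0 − 22386 = 2539.800 T
T = 73550.0 / 2539.800 = 28.96 °C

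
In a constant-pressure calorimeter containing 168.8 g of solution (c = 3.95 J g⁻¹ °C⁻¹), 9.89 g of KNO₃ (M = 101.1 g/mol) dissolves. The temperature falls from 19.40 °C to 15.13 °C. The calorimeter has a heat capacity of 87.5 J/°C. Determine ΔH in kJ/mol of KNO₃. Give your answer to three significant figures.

|ΔT| = |15.13 − 19.40| = 4.27 °C
|q_surr| = (168.8 × 3.95 + 87.5) × 4.27 = 754.26 × 4.27 = 3221 J
n(KNO₃) = 9.89 / 101.1 = 0.09782 mol
Temperature fell, so q_rxn = +|q_surr| = 3.221 kJ
ΔH = q_rxn / n = 32.93 kJ/mol

ΔH = 32.9 kJ/mol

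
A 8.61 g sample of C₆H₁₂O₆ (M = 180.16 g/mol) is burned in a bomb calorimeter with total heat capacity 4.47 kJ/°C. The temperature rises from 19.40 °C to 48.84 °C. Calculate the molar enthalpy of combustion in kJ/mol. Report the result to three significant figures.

ΔH = -2750 kJ/mol

ΔT = 48.84 − 19.40 = 29.44 °C
q_cal = C_cal × ΔT = 4.47 × 29.44 = 131.5968 kJ
n = 8.61 / 180.16 = 0.04779 mol
q_rxn = −q_cal = -131.5968 kJ
ΔH = -131.5968 / 0.04779 = -2754 kJ/mol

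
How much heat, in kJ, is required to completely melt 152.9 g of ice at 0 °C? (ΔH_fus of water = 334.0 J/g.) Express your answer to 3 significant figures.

q = 51.1 kJ

q = m × ΔH_fus = 152.9 × 334.0 = 51070 J = 51.1 kJ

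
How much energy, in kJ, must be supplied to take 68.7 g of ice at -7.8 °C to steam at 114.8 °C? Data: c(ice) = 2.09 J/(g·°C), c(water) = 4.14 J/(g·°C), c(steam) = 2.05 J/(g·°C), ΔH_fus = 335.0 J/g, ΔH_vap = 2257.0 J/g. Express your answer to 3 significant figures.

q1 (heat ice -7.8→0.0 °C): 68.7 × 2.09 × 7.8 = 1120 J
q2 (melt at 0 °C): 68.7 × 335.0 = 23015 J
q3 (heat water 0.0→100.0 °C): 68.7 × 4.14 × 100.0 = 28442 J
q4 (vaporize at 100 °C): 68.7 × 2257.0 = 155056 J
q5 (heat steam 100.0→114.8 °C): 68.7 × 2.05 × 14.8 = 2084 J
Total: 1120 + 23015 + 28442 + 155056 + 2084 = 209717 J = 210 kJ

q = 210 kJ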